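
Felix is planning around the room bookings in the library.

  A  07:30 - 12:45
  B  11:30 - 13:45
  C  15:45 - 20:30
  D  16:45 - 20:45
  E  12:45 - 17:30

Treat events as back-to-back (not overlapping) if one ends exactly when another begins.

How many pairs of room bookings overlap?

5

Sorted by start: A, B, E, C, D.
B starts before A ends → A and B overlap.
E starts exactly when A ends (back-to-back, no overlap) — done with A.
E starts before B ends → B and E overlap.
C starts after B ends — done with B.
C starts before E ends → E and C overlap.
D starts before E ends → E and D overlap.
D starts before C ends → C and D overlap.
Overlapping pairs: A & B, B & E, C & D, C & E, D & E — 5 in total.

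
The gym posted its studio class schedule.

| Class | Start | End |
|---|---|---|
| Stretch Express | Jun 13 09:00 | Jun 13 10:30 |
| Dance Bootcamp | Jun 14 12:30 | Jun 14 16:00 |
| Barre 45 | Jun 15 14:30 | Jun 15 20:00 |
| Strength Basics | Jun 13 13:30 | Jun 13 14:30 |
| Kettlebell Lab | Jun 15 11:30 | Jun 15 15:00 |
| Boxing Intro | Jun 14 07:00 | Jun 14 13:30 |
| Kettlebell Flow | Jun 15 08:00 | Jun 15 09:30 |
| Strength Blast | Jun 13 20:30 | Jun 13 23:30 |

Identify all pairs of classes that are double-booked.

Barre 45 & Kettlebell Lab, Boxing Intro & Dance Bootcamp

Sorted by start: Stretch Express, Strength Basics, Strength Blast, Boxing Intro, Dance Bootcamp, Kettlebell Flow, Kettlebell Lab, Barre 45.
Strength Basics starts after Stretch Express ends, so Stretch Express has no further overlaps.
Strength Blast starts after Strength Basics ends, so Strength Basics has no further overlaps.
Boxing Intro starts after Strength Blast ends, so Strength Blast has no further overlaps.
Dance Bootcamp starts before Boxing Intro ends → Boxing Intro and Dance Bootcamp overlap.
Kettlebell Flow starts after Boxing Intro ends, so Boxing Intro has no further overlaps.
Kettlebell Flow starts after Dance Bootcamp ends, so Dance Bootcamp has no further overlaps.
Kettlebell Lab starts after Kettlebell Flow ends, so Kettlebell Flow has no further overlaps.
Barre 45 starts before Kettlebell Lab ends → Kettlebell Lab and Barre 45 overlap.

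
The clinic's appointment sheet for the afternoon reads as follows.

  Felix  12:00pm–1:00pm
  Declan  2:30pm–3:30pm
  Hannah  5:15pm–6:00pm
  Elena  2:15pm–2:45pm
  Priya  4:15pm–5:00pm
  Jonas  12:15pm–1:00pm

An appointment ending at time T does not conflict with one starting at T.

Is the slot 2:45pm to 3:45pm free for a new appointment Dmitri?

Felix: ends 1:00pm at or before Dmitri starts 2:45pm → clear.
Jonas: ends 1:00pm at or before Dmitri starts 2:45pm → clear.
Elena: ends 2:45pm at or before Dmitri starts 2:45pm → clear.
Declan: starts 2:30pm before Dmitri ends 3:45pm, and ends 3:30pm after Dmitri starts 2:45pm → overlap.
Priya: starts 4:15pm at or after Dmitri ends 3:45pm → clear.
Hannah: starts 5:15pm at or after Dmitri ends 3:45pm → clear.
Dmitri overlaps Declan.

No — it overlaps Declan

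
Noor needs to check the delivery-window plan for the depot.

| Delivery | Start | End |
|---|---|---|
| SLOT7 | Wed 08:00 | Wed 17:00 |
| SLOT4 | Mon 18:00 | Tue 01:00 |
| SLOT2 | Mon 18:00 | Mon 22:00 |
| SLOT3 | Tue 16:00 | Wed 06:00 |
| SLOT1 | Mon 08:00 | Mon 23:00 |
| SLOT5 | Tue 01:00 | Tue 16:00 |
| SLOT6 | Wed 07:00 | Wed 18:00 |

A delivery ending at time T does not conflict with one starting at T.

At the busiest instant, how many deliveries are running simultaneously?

3

Walk through starts and ends in time order (an end at T is processed before a start at T):
Mon 08:00 start SLOT1 → 1
Mon 18:00 start SLOT2 → 2
Mon 18:00 start SLOT4 → 3
Mon 22:00 end SLOT2 → 2
Mon 23:00 end SLOT1 → 1
Tue 01:00 end SLOT4 → 0
Tue 01:00 start SLOT5 → 1
Tue 16:00 end SLOT5 → 0
Tue 16:00 start SLOT3 → 1
Wed 06:00 end SLOT3 → 0
Wed 07:00 start SLOT6 → 1
Wed 08:00 start SLOT7 → 2
Wed 17:00 end SLOT7 → 1
Wed 18:00 end SLOT6 → 0
Peak is 3, at Mon 18:00 (SLOT1, SLOT2, SLOT4).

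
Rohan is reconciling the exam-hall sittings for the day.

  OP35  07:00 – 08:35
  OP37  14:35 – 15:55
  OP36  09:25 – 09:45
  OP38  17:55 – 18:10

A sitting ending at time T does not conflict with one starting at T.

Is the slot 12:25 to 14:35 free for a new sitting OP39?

Yes — the slot is free

OP35: ends 08:35 at or before OP39 starts 12:25 → clear.
OP36: ends 09:45 at or before OP39 starts 12:25 → clear.
OP37: starts 14:35 at or after OP39 ends 14:35 → clear.
OP38: starts 17:55 at or after OP39 ends 14:35 → clear.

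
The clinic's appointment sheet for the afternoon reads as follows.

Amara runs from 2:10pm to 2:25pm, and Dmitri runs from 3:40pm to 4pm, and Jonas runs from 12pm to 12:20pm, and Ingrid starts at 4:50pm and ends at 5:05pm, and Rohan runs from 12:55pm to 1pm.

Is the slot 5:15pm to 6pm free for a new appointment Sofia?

Jonas: ends 12:20pm at or before Sofia starts 5:15pm → clear.
Rohan: ends 1pm at or before Sofia starts 5:15pm → clear.
Amara: ends 2:25pm at or before Sofia starts 5:15pm → clear.
Dmitri: ends 4pm at or before Sofia starts 5:15pm → clear.
Ingrid: ends 5:05pm at or before Sofia starts 5:15pm → clear.

Yes — the slot is free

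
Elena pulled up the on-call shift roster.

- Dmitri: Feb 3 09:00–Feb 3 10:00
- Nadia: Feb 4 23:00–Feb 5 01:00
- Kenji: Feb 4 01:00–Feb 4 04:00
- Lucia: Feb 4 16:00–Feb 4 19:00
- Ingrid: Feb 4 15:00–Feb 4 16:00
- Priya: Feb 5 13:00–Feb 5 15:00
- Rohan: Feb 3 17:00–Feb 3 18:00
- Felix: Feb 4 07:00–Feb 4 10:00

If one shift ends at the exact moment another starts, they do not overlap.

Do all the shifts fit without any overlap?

Yes

Sorted by start: Dmitri, Rohan, Kenji, Felix, Ingrid, Lucia, Nadia, Priya.
Rohan starts after Dmitri ends, so nothing later overlaps Dmitri either.
Kenji starts after Rohan ends, so nothing later overlaps Rohan either.
Felix starts after Kenji ends, so nothing later overlaps Kenji either.
Ingrid starts after Felix ends, so nothing later overlaps Felix either.
Lucia starts exactly when Ingrid ends (back-to-back, no overlap), so nothing later overlaps Ingrid either.
Nadia starts after Lucia ends, so nothing later overlaps Lucia either.
Priya starts after Nadia ends.
Every pair is clear; the schedule has no overlaps.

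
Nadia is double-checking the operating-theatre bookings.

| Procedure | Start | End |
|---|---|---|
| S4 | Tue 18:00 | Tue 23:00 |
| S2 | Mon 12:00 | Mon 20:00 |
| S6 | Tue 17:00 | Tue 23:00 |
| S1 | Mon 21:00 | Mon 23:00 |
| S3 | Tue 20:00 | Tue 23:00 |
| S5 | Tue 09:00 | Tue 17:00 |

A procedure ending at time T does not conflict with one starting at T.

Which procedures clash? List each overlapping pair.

Two intervals overlap when each starts before the other ends.
Sorted by start: S2, S1, S5, S6, S4, S3.
S1 starts after S2 ends, so S2 has no further overlaps.
S5 starts after S1 ends, so S1 has no further overlaps.
S6 starts exactly when S5 ends (back-to-back, no overlap), so S5 has no further overlaps.
S4 starts before S6 ends → S6 and S4 overlap.
S3 starts before S6 ends → S6 and S3 overlap.
S3 starts before S4 ends → S4 and S3 overlap.

S3 & S4, S3 & S6, S4 & S6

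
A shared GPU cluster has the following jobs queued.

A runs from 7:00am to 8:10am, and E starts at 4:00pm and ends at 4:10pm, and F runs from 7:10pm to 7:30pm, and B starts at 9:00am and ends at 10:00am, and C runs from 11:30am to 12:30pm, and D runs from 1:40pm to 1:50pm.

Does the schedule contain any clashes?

Check each pair: they overlap iff neither finishes before the other starts.
Sorted by start: A, B, C, D, E, F.
B starts after A ends, so nothing later overlaps A either.
C starts after B ends, so nothing later overlaps B either.
D starts after C ends, so nothing later overlaps C either.
E starts after D ends, so nothing later overlaps D either.
F starts after E ends.
Every pair is clear; the schedule has no overlaps.

No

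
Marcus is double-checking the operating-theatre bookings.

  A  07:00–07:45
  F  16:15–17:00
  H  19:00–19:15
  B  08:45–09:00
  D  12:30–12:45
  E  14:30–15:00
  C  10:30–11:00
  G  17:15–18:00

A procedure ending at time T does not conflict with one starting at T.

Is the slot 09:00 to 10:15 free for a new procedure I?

Yes — the slot is free

A: ends 07:45 at or before I starts 09:00 → clear.
B: ends 09:00 at or before I starts 09:00 → clear.
C: starts 10:30 at or after I ends 10:15 → clear.
D: starts 12:30 at or after I ends 10:15 → clear.
E: starts 14:30 at or after I ends 10:15 → clear.
F: starts 16:15 at or after I ends 10:15 → clear.
G: starts 17:15 at or after I ends 10:15 → clear.
H: starts 19:00 at or after I ends 10:15 → clear.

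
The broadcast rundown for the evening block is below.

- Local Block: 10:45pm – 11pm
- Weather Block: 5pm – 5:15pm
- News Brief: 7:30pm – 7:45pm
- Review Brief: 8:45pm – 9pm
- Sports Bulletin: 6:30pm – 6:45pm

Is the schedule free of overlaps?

Sorted by start: Weather Block, Sports Bulletin, News Brief, Review Brief, Local Block.
Sports Bulletin starts after Weather Block ends — done with Weather Block.
News Brief starts after Sports Bulletin ends — done with Sports Bulletin.
Review Brief starts after News Brief ends — done with News Brief.
Local Block starts after Review Brief ends.
Every pair is clear; the schedule has no overlaps.

Yes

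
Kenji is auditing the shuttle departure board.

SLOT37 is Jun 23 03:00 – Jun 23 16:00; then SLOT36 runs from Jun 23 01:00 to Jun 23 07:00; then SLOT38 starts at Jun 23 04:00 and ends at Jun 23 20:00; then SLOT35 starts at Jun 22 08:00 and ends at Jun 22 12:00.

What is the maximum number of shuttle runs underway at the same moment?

3

Walk through starts and ends in time order (an end at T is processed before a start at T):
Jun 22 08:00 start SLOT35 → 1
Jun 22 12:00 end SLOT35 → 0
Jun 23 01:00 start SLOT36 → 1
Jun 23 03:00 start SLOT37 → 2
Jun 23 04:00 start SLOT38 → 3
Jun 23 07:00 end SLOT36 → 2
Jun 23 16:00 end SLOT37 → 1
Jun 23 20:00 end SLOT38 → 0
Peak is 3, at Jun 23 04:00 (SLOT36, SLOT37, SLOT38).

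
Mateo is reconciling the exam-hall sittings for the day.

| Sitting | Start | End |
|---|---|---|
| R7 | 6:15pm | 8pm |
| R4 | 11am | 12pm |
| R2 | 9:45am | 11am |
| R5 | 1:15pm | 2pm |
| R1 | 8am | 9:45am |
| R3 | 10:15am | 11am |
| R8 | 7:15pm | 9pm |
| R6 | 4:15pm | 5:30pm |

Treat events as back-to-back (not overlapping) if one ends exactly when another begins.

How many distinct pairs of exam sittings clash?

Check each pair: they overlap iff neither finishes before the other starts.
Sorted by start: R1, R2, R3, R4, R5, R6, R7, R8.
R2 starts exactly when R1 ends (back-to-back, no overlap); R1 is clear from here.
R3 starts before R2 ends → R2 and R3 overlap.
R4 starts exactly when R2 ends (back-to-back, no overlap); R2 is clear from here.
R4 starts exactly when R3 ends (back-to-back, no overlap); R3 is clear from here.
R5 starts after R4 ends; R4 is clear from here.
R6 starts after R5 ends; R5 is clear from here.
R7 starts after R6 ends; R6 is clear from here.
R8 starts before R7 ends → R7 and R8 overlap.
Overlapping pairs: R2 & R3, R7 & R8 — 2 in total.

2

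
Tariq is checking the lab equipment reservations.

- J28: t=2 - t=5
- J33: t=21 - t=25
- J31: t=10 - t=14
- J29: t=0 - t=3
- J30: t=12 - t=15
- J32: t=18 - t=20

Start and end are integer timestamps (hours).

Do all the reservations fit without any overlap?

No

Sorted by start: J29, J28, J31, J30, J32, J33.
J28 starts before J29 ends → J29 and J28 overlap.
That's a conflict, so the schedule is not conflict-free.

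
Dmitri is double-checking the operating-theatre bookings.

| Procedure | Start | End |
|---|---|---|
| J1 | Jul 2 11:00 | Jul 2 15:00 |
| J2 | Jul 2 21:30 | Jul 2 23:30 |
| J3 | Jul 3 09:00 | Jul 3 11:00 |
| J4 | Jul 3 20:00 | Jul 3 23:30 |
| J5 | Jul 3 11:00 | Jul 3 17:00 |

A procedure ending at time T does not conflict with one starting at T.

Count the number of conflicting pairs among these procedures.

Two intervals overlap when each starts before the other ends.
Sorted by start: J1, J2, J3, J5, J4.
J2 starts after J1 ends — done with J1.
J3 starts after J2 ends — done with J2.
J5 starts exactly when J3 ends (back-to-back, no overlap) — done with J3.
J4 starts after J5 ends.
No pair overlaps.

0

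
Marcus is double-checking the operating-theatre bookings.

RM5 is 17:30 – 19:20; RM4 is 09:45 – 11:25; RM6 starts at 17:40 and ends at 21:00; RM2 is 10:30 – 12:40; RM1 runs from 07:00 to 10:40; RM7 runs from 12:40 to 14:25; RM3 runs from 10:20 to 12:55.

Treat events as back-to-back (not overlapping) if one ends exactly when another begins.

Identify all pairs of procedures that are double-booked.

Check each pair: they overlap iff neither finishes before the other starts.
Sorted by start: RM1, RM4, RM3, RM2, RM7, RM5, RM6.
RM4 starts before RM1 ends → RM1 and RM4 overlap.
RM3 starts before RM1 ends → RM1 and RM3 overlap.
RM2 starts before RM1 ends → RM1 and RM2 overlap.
RM7 starts after RM1 ends, so RM1 has no further overlaps.
RM3 starts before RM4 ends → RM4 and RM3 overlap.
RM2 starts before RM4 ends → RM4 and RM2 overlap.
RM7 starts after RM4 ends, so RM4 has no further overlaps.
RM2 starts before RM3 ends → RM3 and RM2 overlap.
RM7 starts before RM3 ends → RM3 and RM7 overlap.
RM5 starts after RM3 ends, so RM3 has no further overlaps.
RM7 starts exactly when RM2 ends (back-to-back, no overlap), so RM2 has no further overlaps.
RM5 starts after RM7 ends, so RM7 has no further overlaps.
RM6 starts before RM5 ends → RM5 and RM6 overlap.

RM1 & RM2, RM1 & RM3, RM1 & RM4, RM2 & RM3, RM2 & RM4, RM3 & RM4, RM3 & RM7, RM5 & RM6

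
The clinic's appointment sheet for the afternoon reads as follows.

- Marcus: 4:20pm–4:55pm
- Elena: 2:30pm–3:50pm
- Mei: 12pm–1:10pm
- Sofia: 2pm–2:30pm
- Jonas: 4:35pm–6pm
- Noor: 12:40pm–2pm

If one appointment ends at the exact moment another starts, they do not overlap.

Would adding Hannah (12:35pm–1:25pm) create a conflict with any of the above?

Mei: starts 12pm before Hannah ends 1:25pm, and ends 1:10pm after Hannah starts 12:35pm → overlap.
Noor: starts 12:40pm before Hannah ends 1:25pm, and ends 2pm after Hannah starts 12:35pm → overlap.
Sofia: starts 2pm at or after Hannah ends 1:25pm → clear.
Elena: starts 2:30pm at or after Hannah ends 1:25pm → clear.
Marcus: starts 4:20pm at or after Hannah ends 1:25pm → clear.
Jonas: starts 4:35pm at or after Hannah ends 1:25pm → clear.
Hannah overlaps Mei, Noor.

Yes — it overlaps Mei, Noor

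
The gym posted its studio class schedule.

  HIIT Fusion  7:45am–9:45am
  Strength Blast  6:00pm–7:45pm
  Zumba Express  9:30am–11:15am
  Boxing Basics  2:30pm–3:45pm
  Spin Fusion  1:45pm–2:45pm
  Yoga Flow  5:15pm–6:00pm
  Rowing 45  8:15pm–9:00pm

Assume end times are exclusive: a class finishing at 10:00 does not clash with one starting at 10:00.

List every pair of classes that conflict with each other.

Boxing Basics & Spin Fusion, HIIT Fusion & Zumba Express

Check each pair: they overlap iff neither finishes before the other starts.
Sorted by start: HIIT Fusion, Zumba Express, Spin Fusion, Boxing Basics, Yoga Flow, Strength Blast, Rowing 45.
Zumba Express starts before HIIT Fusion ends → HIIT Fusion and Zumba Express overlap.
Spin Fusion starts after HIIT Fusion ends; HIIT Fusion is clear from here.
Spin Fusion starts after Zumba Express ends; Zumba Express is clear from here.
Boxing Basics starts before Spin Fusion ends → Spin Fusion and Boxing Basics overlap.
Yoga Flow starts after Spin Fusion ends; Spin Fusion is clear from here.
Yoga Flow starts after Boxing Basics ends; Boxing Basics is clear from here.
Strength Blast starts exactly when Yoga Flow ends (back-to-back, no overlap); Yoga Flow is clear from here.
Rowing 45 starts after Strength Blast ends.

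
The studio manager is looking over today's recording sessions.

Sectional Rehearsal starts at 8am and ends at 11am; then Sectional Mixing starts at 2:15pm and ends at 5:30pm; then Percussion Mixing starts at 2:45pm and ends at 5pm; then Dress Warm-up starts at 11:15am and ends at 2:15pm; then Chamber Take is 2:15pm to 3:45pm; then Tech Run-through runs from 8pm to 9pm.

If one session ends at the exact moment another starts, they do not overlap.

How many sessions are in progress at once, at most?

Sort all start/end points and keep a running count:
8am start Sectional Rehearsal → 1
11am end Sectional Rehearsal → 0
11:15am start Dress Warm-up → 1
2:15pm end Dress Warm-up → 0
2:15pm start Chamber Take → 1
2:15pm start Sectional Mixing → 2
2:45pm start Percussion Mixing → 3
3:45pm end Chamber Take → 2
5pm end Percussion Mixing → 1
5:30pm end Sectional Mixing → 0
8pm start Tech Run-through → 1
9pm end Tech Run-through → 0
Peak is 3, at 2:45pm (Chamber Take, Percussion Mixing, Sectional Mixing).

3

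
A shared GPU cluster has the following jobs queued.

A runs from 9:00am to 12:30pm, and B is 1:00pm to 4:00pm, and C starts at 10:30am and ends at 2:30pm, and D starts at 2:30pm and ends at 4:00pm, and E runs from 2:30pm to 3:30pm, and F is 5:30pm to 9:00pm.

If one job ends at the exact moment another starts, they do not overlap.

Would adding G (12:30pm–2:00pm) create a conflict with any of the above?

Yes — it overlaps B, C

A: ends 12:30pm at or before G starts 12:30pm → clear.
C: starts 10:30am before G ends 2:00pm, and ends 2:30pm after G starts 12:30pm → overlap.
B: starts 1:00pm before G ends 2:00pm, and ends 4:00pm after G starts 12:30pm → overlap.
D: starts 2:30pm at or after G ends 2:00pm → clear.
E: starts 2:30pm at or after G ends 2:00pm → clear.
F: starts 5:30pm at or after G ends 2:00pm → clear.
G overlaps B, C.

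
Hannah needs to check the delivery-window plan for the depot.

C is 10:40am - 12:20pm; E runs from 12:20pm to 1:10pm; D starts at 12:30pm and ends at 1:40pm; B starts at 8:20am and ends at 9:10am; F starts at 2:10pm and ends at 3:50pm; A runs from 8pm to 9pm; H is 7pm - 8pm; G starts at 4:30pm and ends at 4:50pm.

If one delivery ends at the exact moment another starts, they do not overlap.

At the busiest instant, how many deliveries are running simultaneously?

2

Sweep the timeline, counting +1 at each start and −1 at each end (ends before starts at a tie):
8:20am start B → 1
9:10am end B → 0
10:40am start C → 1
12:20pm end C → 0
12:20pm start E → 1
12:30pm start D → 2
1:10pm end E → 1
1:40pm end D → 0
2:10pm start F → 1
3:50pm end F → 0
4:30pm start G → 1
4:50pm end G → 0
7pm start H → 1
8pm end H → 0
8pm start A → 1
9pm end A → 0
Peak is 2, at 12:30pm (D, E).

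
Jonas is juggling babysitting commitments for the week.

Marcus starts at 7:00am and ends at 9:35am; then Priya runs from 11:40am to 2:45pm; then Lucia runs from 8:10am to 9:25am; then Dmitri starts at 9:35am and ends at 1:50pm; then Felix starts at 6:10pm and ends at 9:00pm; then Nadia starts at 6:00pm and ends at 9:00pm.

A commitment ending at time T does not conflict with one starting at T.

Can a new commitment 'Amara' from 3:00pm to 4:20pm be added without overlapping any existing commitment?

Yes — the slot is free

Marcus: ends 9:35am at or before Amara starts 3:00pm → clear.
Lucia: ends 9:25am at or before Amara starts 3:00pm → clear.
Dmitri: ends 1:50pm at or before Amara starts 3:00pm → clear.
Priya: ends 2:45pm at or before Amara starts 3:00pm → clear.
Nadia: starts 6:00pm at or after Amara ends 4:20pm → clear.
Felix: starts 6:10pm at or after Amara ends 4:20pm → clear.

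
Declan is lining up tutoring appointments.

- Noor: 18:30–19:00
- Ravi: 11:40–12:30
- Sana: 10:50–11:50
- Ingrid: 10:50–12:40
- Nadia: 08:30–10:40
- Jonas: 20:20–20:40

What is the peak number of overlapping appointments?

3

Sweep the timeline, counting +1 at each start and −1 at each end (ends before starts at a tie):
08:30 start Nadia → 1
10:40 end Nadia → 0
10:50 start Ingrid → 1
10:50 start Sana → 2
11:40 start Ravi → 3
11:50 end Sana → 2
12:30 end Ravi → 1
12:40 end Ingrid → 0
18:30 start Noor → 1
19:00 end Noor → 0
20:20 start Jonas → 1
20:40 end Jonas → 0
Peak is 3, at 11:40 (Ingrid, Ravi, Sana).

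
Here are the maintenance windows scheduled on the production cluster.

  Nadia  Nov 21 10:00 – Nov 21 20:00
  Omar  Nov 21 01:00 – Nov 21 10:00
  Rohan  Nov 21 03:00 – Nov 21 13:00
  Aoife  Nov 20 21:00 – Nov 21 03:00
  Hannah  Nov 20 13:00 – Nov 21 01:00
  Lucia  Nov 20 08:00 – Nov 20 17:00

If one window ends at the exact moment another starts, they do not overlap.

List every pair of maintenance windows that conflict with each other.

Aoife & Hannah, Aoife & Omar, Hannah & Lucia, Nadia & Rohan, Omar & Rohan

Two intervals overlap when each starts before the other ends.
Sorted by start: Lucia, Hannah, Aoife, Omar, Rohan, Nadia.
Hannah starts before Lucia ends → Lucia and Hannah overlap.
Aoife starts after Lucia ends; Lucia is clear from here.
Aoife starts before Hannah ends → Hannah and Aoife overlap.
Omar starts exactly when Hannah ends (back-to-back, no overlap); Hannah is clear from here.
Omar starts before Aoife ends → Aoife and Omar overlap.
Rohan starts exactly when Aoife ends (back-to-back, no overlap); Aoife is clear from here.
Rohan starts before Omar ends → Omar and Rohan overlap.
Nadia starts exactly when Omar ends (back-to-back, no overlap).
Nadia starts before Rohan ends → Rohan and Nadia overlap.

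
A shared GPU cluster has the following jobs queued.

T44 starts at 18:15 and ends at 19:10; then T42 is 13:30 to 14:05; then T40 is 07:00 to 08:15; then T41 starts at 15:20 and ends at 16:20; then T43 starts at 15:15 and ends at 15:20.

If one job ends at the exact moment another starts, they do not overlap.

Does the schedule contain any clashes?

No

Two intervals overlap when each starts before the other ends.
Sorted by start: T40, T42, T43, T41, T44.
T42 starts after T40 ends — done with T40.
T43 starts after T42 ends — done with T42.
T41 starts exactly when T43 ends (back-to-back, no overlap) — done with T43.
T44 starts after T41 ends.
Every pair is clear; the schedule has no overlaps.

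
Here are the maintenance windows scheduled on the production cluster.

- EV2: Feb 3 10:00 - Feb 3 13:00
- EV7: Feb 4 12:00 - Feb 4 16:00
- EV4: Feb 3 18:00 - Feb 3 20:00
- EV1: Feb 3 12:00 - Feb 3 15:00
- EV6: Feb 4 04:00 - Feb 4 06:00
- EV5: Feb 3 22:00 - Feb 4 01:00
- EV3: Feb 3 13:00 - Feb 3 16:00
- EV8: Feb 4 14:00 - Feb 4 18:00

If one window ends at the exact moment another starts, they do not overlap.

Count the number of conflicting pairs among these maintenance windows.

3

Two intervals overlap when each starts before the other ends.
Sorted by start: EV2, EV1, EV3, EV4, EV5, EV6, EV7, EV8.
EV1 starts before EV2 ends → EV2 and EV1 overlap.
EV3 starts exactly when EV2 ends (back-to-back, no overlap); EV2 is clear from here.
EV3 starts before EV1 ends → EV1 and EV3 overlap.
EV4 starts after EV1 ends; EV1 is clear from here.
EV4 starts after EV3 ends; EV3 is clear from here.
EV5 starts after EV4 ends; EV4 is clear from here.
EV6 starts after EV5 ends; EV5 is clear from here.
EV7 starts after EV6 ends; EV6 is clear from here.
EV8 starts before EV7 ends → EV7 and EV8 overlap.
Overlapping pairs: EV1 & EV2, EV1 & EV3, EV7 & EV8 — 3 in total.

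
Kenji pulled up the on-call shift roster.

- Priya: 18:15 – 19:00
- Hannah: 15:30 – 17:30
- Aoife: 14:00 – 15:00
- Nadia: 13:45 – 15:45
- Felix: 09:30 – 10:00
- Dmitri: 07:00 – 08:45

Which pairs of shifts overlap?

Sorted by start: Dmitri, Felix, Nadia, Aoife, Hannah, Priya.
Felix starts after Dmitri ends, so Dmitri has no further overlaps.
Nadia starts after Felix ends, so Felix has no further overlaps.
Aoife starts before Nadia ends → Nadia and Aoife overlap.
Hannah starts before Nadia ends → Nadia and Hannah overlap.
Priya starts after Nadia ends.
Hannah starts after Aoife ends, so Aoife has no further overlaps.
Priya starts after Hannah ends.

Aoife & Nadia, Hannah & Nadia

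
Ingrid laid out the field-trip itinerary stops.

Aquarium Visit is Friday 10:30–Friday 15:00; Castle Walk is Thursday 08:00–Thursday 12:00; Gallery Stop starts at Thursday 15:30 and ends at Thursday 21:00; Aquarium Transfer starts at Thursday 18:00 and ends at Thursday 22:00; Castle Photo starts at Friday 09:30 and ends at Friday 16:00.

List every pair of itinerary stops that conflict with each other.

Sorted by start: Castle Walk, Gallery Stop, Aquarium Transfer, Castle Photo, Aquarium Visit.
Gallery Stop starts after Castle Walk ends — done with Castle Walk.
Aquarium Transfer starts before Gallery Stop ends → Gallery Stop and Aquarium Transfer overlap.
Castle Photo starts after Gallery Stop ends — done with Gallery Stop.
Castle Photo starts after Aquarium Transfer ends — done with Aquarium Transfer.
Aquarium Visit starts before Castle Photo ends → Castle Photo and Aquarium Visit overlap.

Aquarium Transfer & Gallery Stop, Aquarium Visit & Castle Photo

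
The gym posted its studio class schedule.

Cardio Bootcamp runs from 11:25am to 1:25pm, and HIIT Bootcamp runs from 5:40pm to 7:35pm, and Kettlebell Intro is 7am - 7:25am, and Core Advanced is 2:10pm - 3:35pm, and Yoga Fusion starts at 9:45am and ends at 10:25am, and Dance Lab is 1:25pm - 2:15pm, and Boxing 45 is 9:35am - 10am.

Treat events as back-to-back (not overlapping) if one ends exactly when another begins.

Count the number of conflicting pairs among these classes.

Two intervals overlap when each starts before the other ends.
Sorted by start: Kettlebell Intro, Boxing 45, Yoga Fusion, Cardio Bootcamp, Dance Lab, Core Advanced, HIIT Bootcamp.
Boxing 45 starts after Kettlebell Intro ends, so nothing later overlaps Kettlebell Intro either.
Yoga Fusion starts before Boxing 45 ends → Boxing 45 and Yoga Fusion overlap.
Cardio Bootcamp starts after Boxing 45 ends, so nothing later overlaps Boxing 45 either.
Cardio Bootcamp starts after Yoga Fusion ends, so nothing later overlaps Yoga Fusion either.
Dance Lab starts exactly when Cardio Bootcamp ends (back-to-back, no overlap), so nothing later overlaps Cardio Bootcamp either.
Core Advanced starts before Dance Lab ends → Dance Lab and Core Advanced overlap.
HIIT Bootcamp starts after Dance Lab ends.
HIIT Bootcamp starts after Core Advanced ends.
Overlapping pairs: Boxing 45 & Yoga Fusion, Core Advanced & Dance Lab — 2 in total.

2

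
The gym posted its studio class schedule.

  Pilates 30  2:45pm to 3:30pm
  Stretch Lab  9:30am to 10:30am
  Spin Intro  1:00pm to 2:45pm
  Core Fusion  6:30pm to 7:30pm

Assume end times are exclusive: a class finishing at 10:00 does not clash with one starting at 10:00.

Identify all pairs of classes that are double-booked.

no conflicts

Sorted by start: Stretch Lab, Spin Intro, Pilates 30, Core Fusion.
Spin Intro starts after Stretch Lab ends — done with Stretch Lab.
Pilates 30 starts exactly when Spin Intro ends (back-to-back, no overlap) — done with Spin Intro.
Core Fusion starts after Pilates 30 ends.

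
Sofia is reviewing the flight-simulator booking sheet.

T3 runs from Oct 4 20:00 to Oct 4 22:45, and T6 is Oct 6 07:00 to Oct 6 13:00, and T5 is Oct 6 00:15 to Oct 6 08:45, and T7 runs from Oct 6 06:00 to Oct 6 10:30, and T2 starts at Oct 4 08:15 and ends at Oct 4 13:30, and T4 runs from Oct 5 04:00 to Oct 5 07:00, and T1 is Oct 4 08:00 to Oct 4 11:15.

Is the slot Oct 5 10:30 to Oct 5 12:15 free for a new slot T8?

T1: ends Oct 4 11:15 at or before T8 starts Oct 5 10:30 → clear.
T2: ends Oct 4 13:30 at or before T8 starts Oct 5 10:30 → clear.
T3: ends Oct 4 22:45 at or before T8 starts Oct 5 10:30 → clear.
T4: ends Oct 5 07:00 at or before T8 starts Oct 5 10:30 → clear.
T5: starts Oct 6 00:15 at or after T8 ends Oct 5 12:15 → clear.
T7: starts Oct 6 06:00 at or after T8 ends Oct 5 12:15 → clear.
T6: starts Oct 6 07:00 at or after T8 ends Oct 5 12:15 → clear.

Yes — the slot is free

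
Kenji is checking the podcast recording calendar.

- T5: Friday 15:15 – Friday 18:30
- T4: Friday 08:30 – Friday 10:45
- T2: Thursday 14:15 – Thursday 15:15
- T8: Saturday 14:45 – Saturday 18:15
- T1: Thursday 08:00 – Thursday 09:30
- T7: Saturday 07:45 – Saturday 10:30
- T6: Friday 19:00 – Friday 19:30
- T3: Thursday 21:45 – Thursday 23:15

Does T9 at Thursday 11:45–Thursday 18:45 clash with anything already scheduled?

T1: ends Thursday 09:30 at or before T9 starts Thursday 11:45 → clear.
T2: starts Thursday 14:15 before T9 ends Thursday 18:45, and ends Thursday 15:15 after T9 starts Thursday 11:45 → overlap.
T3: starts Thursday 21:45 at or after T9 ends Thursday 18:45 → clear.
T4: starts Friday 08:30 at or after T9 ends Thursday 18:45 → clear.
T5: starts Friday 15:15 at or after T9 ends Thursday 18:45 → clear.
T6: starts Friday 19:00 at or after T9 ends Thursday 18:45 → clear.
T7: starts Saturday 07:45 at or after T9 ends Thursday 18:45 → clear.
T8: starts Saturday 14:45 at or after T9 ends Thursday 18:45 → clear.
T9 overlaps T2.

Yes — it overlaps T2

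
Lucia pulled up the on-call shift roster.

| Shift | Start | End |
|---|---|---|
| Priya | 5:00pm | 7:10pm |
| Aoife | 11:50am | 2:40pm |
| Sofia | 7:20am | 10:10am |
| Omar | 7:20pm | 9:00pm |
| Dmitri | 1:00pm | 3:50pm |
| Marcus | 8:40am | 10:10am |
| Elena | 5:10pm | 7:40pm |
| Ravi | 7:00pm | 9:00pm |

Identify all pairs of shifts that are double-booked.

Sorted by start: Sofia, Marcus, Aoife, Dmitri, Priya, Elena, Ravi, Omar.
Marcus starts before Sofia ends → Sofia and Marcus overlap.
Aoife starts after Sofia ends — done with Sofia.
Aoife starts after Marcus ends — done with Marcus.
Dmitri starts before Aoife ends → Aoife and Dmitri overlap.
Priya starts after Aoife ends — done with Aoife.
Priya starts after Dmitri ends — done with Dmitri.
Elena starts before Priya ends → Priya and Elena overlap.
Ravi starts before Priya ends → Priya and Ravi overlap.
Omar starts after Priya ends.
Ravi starts before Elena ends → Elena and Ravi overlap.
Omar starts before Elena ends → Elena and Omar overlap.
Omar starts before Ravi ends → Ravi and Omar overlap.

Aoife & Dmitri, Elena & Omar, Elena & Priya, Elena & Ravi, Marcus & Sofia, Omar & Ravi, Priya & Ravi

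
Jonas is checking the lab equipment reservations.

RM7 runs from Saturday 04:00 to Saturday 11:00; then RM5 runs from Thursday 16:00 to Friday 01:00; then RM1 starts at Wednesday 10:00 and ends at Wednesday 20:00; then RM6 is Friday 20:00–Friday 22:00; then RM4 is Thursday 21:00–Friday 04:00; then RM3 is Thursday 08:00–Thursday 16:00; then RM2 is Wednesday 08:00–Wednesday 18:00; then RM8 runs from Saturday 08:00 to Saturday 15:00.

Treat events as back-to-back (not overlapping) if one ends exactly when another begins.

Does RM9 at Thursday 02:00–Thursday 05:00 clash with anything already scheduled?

No — it doesn't clash with anything

RM2: ends Wednesday 18:00 at or before RM9 starts Thursday 02:00 → clear.
RM1: ends Wednesday 20:00 at or before RM9 starts Thursday 02:00 → clear.
RM3: starts Thursday 08:00 at or after RM9 ends Thursday 05:00 → clear.
RM5: starts Thursday 16:00 at or after RM9 ends Thursday 05:00 → clear.
RM4: starts Thursday 21:00 at or after RM9 ends Thursday 05:00 → clear.
RM6: starts Friday 20:00 at or after RM9 ends Thursday 05:00 → clear.
RM7: starts Saturday 04:00 at or after RM9 ends Thursday 05:00 → clear.
RM8: starts Saturday 08:00 at or after RM9 ends Thursday 05:00 → clear.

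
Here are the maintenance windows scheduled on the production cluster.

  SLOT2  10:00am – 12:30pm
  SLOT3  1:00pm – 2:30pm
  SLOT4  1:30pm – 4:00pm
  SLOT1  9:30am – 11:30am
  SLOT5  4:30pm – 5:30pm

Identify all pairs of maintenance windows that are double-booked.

SLOT1 & SLOT2, SLOT3 & SLOT4

Check each pair: they overlap iff neither finishes before the other starts.
Sorted by start: SLOT1, SLOT2, SLOT3, SLOT4, SLOT5.
SLOT2 starts before SLOT1 ends → SLOT1 and SLOT2 overlap.
SLOT3 starts after SLOT1 ends, so nothing later overlaps SLOT1 either.
SLOT3 starts after SLOT2 ends, so nothing later overlaps SLOT2 either.
SLOT4 starts before SLOT3 ends → SLOT3 and SLOT4 overlap.
SLOT5 starts after SLOT3 ends.
SLOT5 starts after SLOT4 ends.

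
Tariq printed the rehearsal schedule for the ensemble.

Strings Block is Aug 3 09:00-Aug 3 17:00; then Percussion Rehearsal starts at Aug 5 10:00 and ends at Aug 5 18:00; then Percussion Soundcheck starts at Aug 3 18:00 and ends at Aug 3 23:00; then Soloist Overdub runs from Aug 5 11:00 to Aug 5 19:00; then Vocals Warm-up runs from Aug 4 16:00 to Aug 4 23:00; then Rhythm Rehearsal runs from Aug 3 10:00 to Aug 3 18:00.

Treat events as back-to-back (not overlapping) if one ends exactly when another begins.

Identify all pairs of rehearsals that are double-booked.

Sorted by start: Strings Block, Rhythm Rehearsal, Percussion Soundcheck, Vocals Warm-up, Percussion Rehearsal, Soloist Overdub.
Rhythm Rehearsal starts before Strings Block ends → Strings Block and Rhythm Rehearsal overlap.
Percussion Soundcheck starts after Strings Block ends, so nothing later overlaps Strings Block either.
Percussion Soundcheck starts exactly when Rhythm Rehearsal ends (back-to-back, no overlap), so nothing later overlaps Rhythm Rehearsal either.
Vocals Warm-up starts after Percussion Soundcheck ends, so nothing later overlaps Percussion Soundcheck either.
Percussion Rehearsal starts after Vocals Warm-up ends, so nothing later overlaps Vocals Warm-up either.
Soloist Overdub starts before Percussion Rehearsal ends → Percussion Rehearsal and Soloist Overdub overlap.

Percussion Rehearsal & Soloist Overdub, Rhythm Rehearsal & Strings Block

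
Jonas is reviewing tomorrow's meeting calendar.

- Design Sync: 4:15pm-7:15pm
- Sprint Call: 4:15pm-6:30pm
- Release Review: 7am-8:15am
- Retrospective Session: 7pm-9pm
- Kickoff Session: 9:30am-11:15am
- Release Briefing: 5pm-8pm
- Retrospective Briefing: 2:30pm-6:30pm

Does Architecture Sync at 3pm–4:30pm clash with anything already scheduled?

Release Review: ends 8:15am at or before Architecture Sync starts 3pm → clear.
Kickoff Session: ends 11:15am at or before Architecture Sync starts 3pm → clear.
Retrospective Briefing: starts 2:30pm before Architecture Sync ends 4:30pm, and ends 6:30pm after Architecture Sync starts 3pm → overlap.
Design Sync: starts 4:15pm before Architecture Sync ends 4:30pm, and ends 7:15pm after Architecture Sync starts 3pm → overlap.
Sprint Call: starts 4:15pm before Architecture Sync ends 4:30pm, and ends 6:30pm after Architecture Sync starts 3pm → overlap.
Release Briefing: starts 5pm at or after Architecture Sync ends 4:30pm → clear.
Retrospective Session: starts 7pm at or after Architecture Sync ends 4:30pm → clear.
Architecture Sync overlaps Retrospective Briefing, Design Sync, Sprint Call.

Yes — it overlaps Design Sync, Retrospective Briefing, Sprint Call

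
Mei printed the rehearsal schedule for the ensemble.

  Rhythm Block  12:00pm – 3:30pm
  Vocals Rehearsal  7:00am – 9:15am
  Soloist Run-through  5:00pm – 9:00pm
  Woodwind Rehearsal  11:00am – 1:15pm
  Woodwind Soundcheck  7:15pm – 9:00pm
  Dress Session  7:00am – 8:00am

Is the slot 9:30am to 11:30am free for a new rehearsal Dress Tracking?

No — it overlaps Woodwind Rehearsal

Dress Session: ends 8:00am at or before Dress Tracking starts 9:30am → clear.
Vocals Rehearsal: ends 9:15am at or before Dress Tracking starts 9:30am → clear.
Woodwind Rehearsal: starts 11:00am before Dress Tracking ends 11:30am, and ends 1:15pm after Dress Tracking starts 9:30am → overlap.
Rhythm Block: starts 12:00pm at or after Dress Tracking ends 11:30am → clear.
Soloist Run-through: starts 5:00pm at or after Dress Tracking ends 11:30am → clear.
Woodwind Soundcheck: starts 7:15pm at or after Dress Tracking ends 11:30am → clear.
Dress Tracking overlaps Woodwind Rehearsal.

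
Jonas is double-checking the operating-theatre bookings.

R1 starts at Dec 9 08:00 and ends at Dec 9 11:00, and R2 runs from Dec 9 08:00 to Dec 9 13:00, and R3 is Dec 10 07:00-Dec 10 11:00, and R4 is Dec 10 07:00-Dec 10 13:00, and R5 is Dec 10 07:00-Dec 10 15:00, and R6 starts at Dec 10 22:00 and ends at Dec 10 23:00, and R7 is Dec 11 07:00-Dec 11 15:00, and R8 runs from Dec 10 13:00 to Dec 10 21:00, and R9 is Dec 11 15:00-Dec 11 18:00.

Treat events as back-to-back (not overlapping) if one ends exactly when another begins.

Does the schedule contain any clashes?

Two intervals overlap when each starts before the other ends.
Sorted by start: R1, R2, R3, R4, R5, R8, R6, R7, R9.
R2 starts before R1 ends → R1 and R2 overlap.
That's a conflict, so the schedule is not conflict-free.

Yes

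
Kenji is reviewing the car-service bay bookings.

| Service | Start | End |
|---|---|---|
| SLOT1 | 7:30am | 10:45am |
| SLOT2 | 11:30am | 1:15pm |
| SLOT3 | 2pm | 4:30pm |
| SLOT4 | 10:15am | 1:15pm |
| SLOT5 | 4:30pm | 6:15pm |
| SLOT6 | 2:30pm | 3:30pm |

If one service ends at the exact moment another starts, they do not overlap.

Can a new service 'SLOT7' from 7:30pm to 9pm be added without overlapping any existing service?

Yes — the slot is free

SLOT1: ends 10:45am at or before SLOT7 starts 7:30pm → clear.
SLOT4: ends 1:15pm at or before SLOT7 starts 7:30pm → clear.
SLOT2: ends 1:15pm at or before SLOT7 starts 7:30pm → clear.
SLOT3: ends 4:30pm at or before SLOT7 starts 7:30pm → clear.
SLOT6: ends 3:30pm at or before SLOT7 starts 7:30pm → clear.
SLOT5: ends 6:15pm at or before SLOT7 starts 7:30pm → clear.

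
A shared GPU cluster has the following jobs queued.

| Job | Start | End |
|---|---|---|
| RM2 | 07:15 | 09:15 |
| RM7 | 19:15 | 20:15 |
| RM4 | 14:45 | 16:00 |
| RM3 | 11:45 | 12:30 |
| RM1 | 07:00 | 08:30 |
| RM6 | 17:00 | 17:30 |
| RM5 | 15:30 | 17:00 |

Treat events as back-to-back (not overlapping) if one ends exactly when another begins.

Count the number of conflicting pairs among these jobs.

2

Check each pair: they overlap iff neither finishes before the other starts.
Sorted by start: RM1, RM2, RM3, RM4, RM5, RM6, RM7.
RM2 starts before RM1 ends → RM1 and RM2 overlap.
RM3 starts after RM1 ends, so nothing later overlaps RM1 either.
RM3 starts after RM2 ends, so nothing later overlaps RM2 either.
RM4 starts after RM3 ends, so nothing later overlaps RM3 either.
RM5 starts before RM4 ends → RM4 and RM5 overlap.
RM6 starts after RM4 ends, so nothing later overlaps RM4 either.
RM6 starts exactly when RM5 ends (back-to-back, no overlap), so nothing later overlaps RM5 either.
RM7 starts after RM6 ends.
Overlapping pairs: RM1 & RM2, RM4 & RM5 — 2 in total.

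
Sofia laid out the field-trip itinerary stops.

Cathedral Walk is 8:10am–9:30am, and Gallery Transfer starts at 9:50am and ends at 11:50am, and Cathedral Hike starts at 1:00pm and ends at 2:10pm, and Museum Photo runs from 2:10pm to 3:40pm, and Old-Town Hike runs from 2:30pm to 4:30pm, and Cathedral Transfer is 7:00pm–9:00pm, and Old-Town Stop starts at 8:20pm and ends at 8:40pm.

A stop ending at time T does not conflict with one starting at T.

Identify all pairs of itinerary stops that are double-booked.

Cathedral Transfer & Old-Town Stop, Museum Photo & Old-Town Hike

Sorted by start: Cathedral Walk, Gallery Transfer, Cathedral Hike, Museum Photo, Old-Town Hike, Cathedral Transfer, Old-Town Stop.
Gallery Transfer starts after Cathedral Walk ends, so nothing later overlaps Cathedral Walk either.
Cathedral Hike starts after Gallery Transfer ends, so nothing later overlaps Gallery Transfer either.
Museum Photo starts exactly when Cathedral Hike ends (back-to-back, no overlap), so nothing later overlaps Cathedral Hike either.
Old-Town Hike starts before Museum Photo ends → Museum Photo and Old-Town Hike overlap.
Cathedral Transfer starts after Museum Photo ends, so nothing later overlaps Museum Photo either.
Cathedral Transfer starts after Old-Town Hike ends, so nothing later overlaps Old-Town Hike either.
Old-Town Stop starts before Cathedral Transfer ends → Cathedral Transfer and Old-Town Stop overlap.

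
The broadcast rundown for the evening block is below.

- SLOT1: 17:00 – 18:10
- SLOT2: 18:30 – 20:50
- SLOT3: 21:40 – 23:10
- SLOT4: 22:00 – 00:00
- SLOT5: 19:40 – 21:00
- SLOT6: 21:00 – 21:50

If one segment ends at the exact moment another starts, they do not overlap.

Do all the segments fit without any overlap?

No

Check each pair: they overlap iff neither finishes before the other starts.
Sorted by start: SLOT1, SLOT2, SLOT5, SLOT6, SLOT3, SLOT4.
SLOT2 starts after SLOT1 ends; SLOT1 is clear from here.
SLOT5 starts before SLOT2 ends → SLOT2 and SLOT5 overlap.
That's a conflict, so the schedule is not conflict-free.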